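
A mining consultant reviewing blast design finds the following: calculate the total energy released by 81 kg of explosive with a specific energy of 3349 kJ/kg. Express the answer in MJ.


271.269 MJ

Energy = mass * specific_energy / 1000
= 81 * 3349 / 1000
= 271269 / 1000
= 271.269 MJ


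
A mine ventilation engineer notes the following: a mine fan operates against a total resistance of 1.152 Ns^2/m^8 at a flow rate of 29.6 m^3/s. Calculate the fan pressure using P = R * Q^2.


Compute Q^2:
Q^2 = 29.6^2 = 876.16
Compute pressure:
P = R * Q^2 = 1.152 * 876.16
= 1009.3363 Pa

1009.3363 Pa


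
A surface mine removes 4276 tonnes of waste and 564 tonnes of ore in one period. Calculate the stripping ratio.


Stripping ratio = waste tonnage / ore tonnage
= 4276 / 564
= 7.5816

7.5816


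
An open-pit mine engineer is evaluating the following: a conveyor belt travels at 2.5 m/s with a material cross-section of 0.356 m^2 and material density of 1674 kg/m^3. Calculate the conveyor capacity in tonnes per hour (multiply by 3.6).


Volumetric flow = speed * area
= 2.5 * 0.356 = 0.89 m^3/s
Mass flow = volumetric * density
= 0.89 * 1674 = 1489.86 kg/s
Convert to t/h: multiply by 3.6
Capacity = 1489.86 * 3.6
= 5363.496 t/h

5363.496 t/h


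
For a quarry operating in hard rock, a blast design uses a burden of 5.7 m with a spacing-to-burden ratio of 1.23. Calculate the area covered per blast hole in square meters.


39.9627 m^2

First, find the spacing:
Spacing = burden * ratio = 5.7 * 1.23
= 7.011 m
Then, calculate the area:
Area = burden * spacing = 5.7 * 7.011
= 39.9627 m^2


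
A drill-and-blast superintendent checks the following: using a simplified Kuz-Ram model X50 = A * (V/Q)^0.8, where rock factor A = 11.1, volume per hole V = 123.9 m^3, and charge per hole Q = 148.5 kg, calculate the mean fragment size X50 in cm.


9.6028 cm

Compute V/Q:
V/Q = 123.9 / 148.5 = 0.8343434343
Raise to the power 0.8:
(V/Q)^0.8 = 0.8343434343^0.8 = 0.8651190636
Multiply by A:
X50 = 11.1 * 0.8651190636
= 9.6028 cm


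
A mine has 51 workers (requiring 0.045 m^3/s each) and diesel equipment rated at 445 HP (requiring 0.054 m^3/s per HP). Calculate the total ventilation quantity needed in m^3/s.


Airflow for workers:
Q_people = 51 * 0.045 = 2.295 m^3/s
Airflow for diesel equipment:
Q_diesel = 445 * 0.054 = 24.03 m^3/s
Total ventilation:
Q_total = 2.295 + 24.03
= 26.325 m^3/s

26.325 m^3/s


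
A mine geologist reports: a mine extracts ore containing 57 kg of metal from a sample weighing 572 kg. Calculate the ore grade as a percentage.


9.965%

Ore grade = (metal mass / ore mass) * 100
= (57 / 572) * 100
= 0.09965034965 * 100
= 9.965%


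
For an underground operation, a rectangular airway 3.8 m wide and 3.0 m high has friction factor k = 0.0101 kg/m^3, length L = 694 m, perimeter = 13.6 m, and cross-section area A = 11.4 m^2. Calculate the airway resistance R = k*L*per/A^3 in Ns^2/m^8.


0.0643 Ns^2/m^8

Compute the numerator:
k * L * per = 0.0101 * 694 * 13.6
= 95.32784
Compute the denominator:
A^3 = 11.4^3 = 1481.544
Resistance:
R = 95.32784 / 1481.544
= 0.0643 Ns^2/m^8


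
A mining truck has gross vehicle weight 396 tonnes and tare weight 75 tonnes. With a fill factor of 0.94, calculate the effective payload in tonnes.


301.74 tonnes

Maximum payload = gross - tare
= 396 - 75 = 321 tonnes
Effective payload = max payload * fill factor
= 321 * 0.94
= 301.74 tonnes


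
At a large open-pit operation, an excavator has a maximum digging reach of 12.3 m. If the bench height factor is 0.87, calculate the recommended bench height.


10.701 m

Bench height = reach * factor
= 12.3 * 0.87
= 10.701 m


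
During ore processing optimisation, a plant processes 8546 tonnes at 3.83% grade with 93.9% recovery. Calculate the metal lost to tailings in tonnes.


Total metal in feed:
= 8546 * 3.83 / 100 = 327.3118 tonnes
Metal recovered:
= 327.3118 * 93.9 / 100 = 307.3457802 tonnes
Metal lost to tailings:
= 327.3118 - 307.3457802
= 19.966 tonnes

19.966 tonnes


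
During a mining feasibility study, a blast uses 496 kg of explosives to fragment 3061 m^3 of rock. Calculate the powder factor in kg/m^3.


0.162 kg/m^3

Powder factor = explosive mass / rock volume
= 496 / 3061
= 0.162 kg/m^3


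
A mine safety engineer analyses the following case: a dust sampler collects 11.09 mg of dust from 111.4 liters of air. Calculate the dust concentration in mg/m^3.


99.5512 mg/m^3

Convert liters to m^3: 1 m^3 = 1000 L
Concentration = mass / volume * 1000
= 11.09 / 111.4 * 1000
= 0.09955116697 * 1000
= 99.5512 mg/m^3


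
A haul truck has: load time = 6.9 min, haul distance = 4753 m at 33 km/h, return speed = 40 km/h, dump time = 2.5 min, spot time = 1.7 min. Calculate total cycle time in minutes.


Convert haul speed to m/min: 33 * 1000/60 = 550 m/min
Haul time = 4753 / 550 = 8.641818182 min
Convert return speed to m/min: 40 * 1000/60 = 666.6666667 m/min
Return time = 4753 / 666.6666667 = 7.1295 min
Total cycle time:
= 6.9 + 8.641818182 + 2.5 + 7.1295 + 1.7
= 26.8713 min

26.8713 min


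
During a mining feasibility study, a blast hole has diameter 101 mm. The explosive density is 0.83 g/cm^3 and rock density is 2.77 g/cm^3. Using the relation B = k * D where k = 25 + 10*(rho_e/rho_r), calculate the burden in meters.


2.8276 m

First, compute k:
rho_e / rho_r = 0.83 / 2.77 = 0.2996389892
k = 25 + 10 * 0.2996389892 = 27.99638989
Then, compute burden:
B = k * D / 1000 = 27.99638989 * 101 / 1000
= 2827.635379 / 1000
= 2.8276 m


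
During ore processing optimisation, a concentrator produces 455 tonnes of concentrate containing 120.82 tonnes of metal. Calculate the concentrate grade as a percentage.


26.5538%

Grade = (metal in concentrate / concentrate mass) * 100
= (120.82 / 455) * 100
= 0.2655384615 * 100
= 26.5538%


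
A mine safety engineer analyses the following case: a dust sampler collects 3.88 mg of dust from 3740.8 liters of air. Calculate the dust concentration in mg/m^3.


Convert liters to m^3: 1 m^3 = 1000 L
Concentration = mass / volume * 1000
= 3.88 / 3740.8 * 1000
= 0.001037211292 * 1000
= 1.0372 mg/m^3

1.0372 mg/m^3


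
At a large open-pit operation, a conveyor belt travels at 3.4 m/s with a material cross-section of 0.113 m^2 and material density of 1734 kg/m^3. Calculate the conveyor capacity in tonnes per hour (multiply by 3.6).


2398.3301 t/h

Volumetric flow = speed * area
= 3.4 * 0.113 = 0.3842 m^3/s
Mass flow = volumetric * density
= 0.3842 * 1734 = 666.2028 kg/s
Convert to t/h: multiply by 3.6
Capacity = 666.2028 * 3.6
= 2398.3301 t/h


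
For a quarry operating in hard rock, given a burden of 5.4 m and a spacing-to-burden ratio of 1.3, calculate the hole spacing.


7.02 m

Spacing = burden * ratio
= 5.4 * 1.3
= 7.02 m


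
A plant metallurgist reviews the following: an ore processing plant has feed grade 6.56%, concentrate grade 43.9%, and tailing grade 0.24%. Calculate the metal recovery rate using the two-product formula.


96.8711%

Using the two-product formula:
R = 100 * c * (f - t) / (f * (c - t))
Numerator = 100 * 43.9 * (6.56 - 0.24)
= 100 * 43.9 * 6.32
= 27744.8
Denominator = 6.56 * (43.9 - 0.24)
= 6.56 * 43.66
= 286.4096
R = 27744.8 / 286.4096
= 96.8711%


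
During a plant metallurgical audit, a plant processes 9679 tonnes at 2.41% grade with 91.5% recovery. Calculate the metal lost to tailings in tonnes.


19.8274 tonnes

Total metal in feed:
= 9679 * 2.41 / 100 = 233.2639 tonnes
Metal recovered:
= 233.2639 * 91.5 / 100 = 213.4364685 tonnes
Metal lost to tailings:
= 233.2639 - 213.4364685
= 19.8274 tonnes


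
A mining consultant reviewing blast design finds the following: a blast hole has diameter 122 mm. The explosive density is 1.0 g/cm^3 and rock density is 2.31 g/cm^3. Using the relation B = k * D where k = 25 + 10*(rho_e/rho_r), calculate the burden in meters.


First, compute k:
rho_e / rho_r = 1.0 / 2.31 = 0.4329004329
k = 25 + 10 * 0.4329004329 = 29.32900433
Then, compute burden:
B = k * D / 1000 = 29.32900433 * 122 / 1000
= 3578.138528 / 1000
= 3.5781 m

3.5781 m


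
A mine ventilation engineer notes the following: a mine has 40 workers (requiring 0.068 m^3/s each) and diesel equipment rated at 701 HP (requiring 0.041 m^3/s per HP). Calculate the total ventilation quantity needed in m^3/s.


Airflow for workers:
Q_people = 40 * 0.068 = 2.72 m^3/s
Airflow for diesel equipment:
Q_diesel = 701 * 0.041 = 28.741 m^3/s
Total ventilation:
Q_total = 2.72 + 28.741
= 31.461 m^3/s

31.461 m^3/s


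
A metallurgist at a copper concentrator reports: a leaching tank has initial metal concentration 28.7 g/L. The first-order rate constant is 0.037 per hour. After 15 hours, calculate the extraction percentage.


Compute the exponent:
-k * t = -0.037 * 15 = -0.555
Remaining concentration:
C = 28.7 * exp(-0.555)
= 28.7 * 0.5740722612
= 16.4758739 g/L
Extracted = 28.7 - 16.4758739 = 12.2241261 g/L
Extraction % = 12.2241261 / 28.7 * 100
= 42.5928%

42.5928%


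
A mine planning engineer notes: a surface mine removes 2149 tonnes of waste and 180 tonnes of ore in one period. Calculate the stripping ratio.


11.9389

Stripping ratio = waste tonnage / ore tonnage
= 2149 / 180
= 11.9389


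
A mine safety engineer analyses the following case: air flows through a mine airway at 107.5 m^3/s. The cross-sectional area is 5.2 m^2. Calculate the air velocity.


20.6731 m/s

Velocity = flow rate / cross-sectional area
= 107.5 / 5.2
= 20.6731 m/s


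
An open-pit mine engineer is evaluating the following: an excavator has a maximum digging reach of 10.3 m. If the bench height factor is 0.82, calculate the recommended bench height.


Bench height = reach * factor
= 10.3 * 0.82
= 8.446 m

8.446 m


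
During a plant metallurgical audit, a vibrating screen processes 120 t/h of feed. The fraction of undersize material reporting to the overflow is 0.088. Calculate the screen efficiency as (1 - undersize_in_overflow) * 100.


91.2%

Screen efficiency = (1 - fraction of undersize in overflow) * 100
= (1 - 0.088) * 100
= 0.912 * 100
= 91.2%


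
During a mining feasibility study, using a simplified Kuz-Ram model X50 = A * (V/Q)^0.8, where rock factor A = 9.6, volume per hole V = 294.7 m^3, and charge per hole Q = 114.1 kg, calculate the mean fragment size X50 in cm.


Compute V/Q:
V/Q = 294.7 / 114.1 = 2.582822086
Raise to the power 0.8:
(V/Q)^0.8 = 2.582822086^0.8 = 2.136365683
Multiply by A:
X50 = 9.6 * 2.136365683
= 20.5091 cm

20.5091 cm


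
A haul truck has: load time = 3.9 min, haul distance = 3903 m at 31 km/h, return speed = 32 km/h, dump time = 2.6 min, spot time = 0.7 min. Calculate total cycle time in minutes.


22.0723 min

Convert haul speed to m/min: 31 * 1000/60 = 516.6666667 m/min
Haul time = 3903 / 516.6666667 = 7.554193548 min
Convert return speed to m/min: 32 * 1000/60 = 533.3333333 m/min
Return time = 3903 / 533.3333333 = 7.318125 min
Total cycle time:
= 3.9 + 7.554193548 + 2.6 + 7.318125 + 0.7
= 22.0723 min


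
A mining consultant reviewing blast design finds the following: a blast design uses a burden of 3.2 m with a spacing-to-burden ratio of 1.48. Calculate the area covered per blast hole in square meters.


First, find the spacing:
Spacing = burden * ratio = 3.2 * 1.48
= 4.736 m
Then, calculate the area:
Area = burden * spacing = 3.2 * 4.736
= 15.1552 m^2

15.1552 m^2


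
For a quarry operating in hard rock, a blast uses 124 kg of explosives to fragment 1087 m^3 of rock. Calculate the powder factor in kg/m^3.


Powder factor = explosive mass / rock volume
= 124 / 1087
= 0.1141 kg/m^3

0.1141 kg/m^3


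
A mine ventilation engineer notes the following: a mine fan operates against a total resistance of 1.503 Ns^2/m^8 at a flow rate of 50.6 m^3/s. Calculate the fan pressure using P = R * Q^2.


3848.2211 Pa

Compute Q^2:
Q^2 = 50.6^2 = 2560.36
Compute pressure:
P = R * Q^2 = 1.503 * 2560.36
= 3848.2211 Pa


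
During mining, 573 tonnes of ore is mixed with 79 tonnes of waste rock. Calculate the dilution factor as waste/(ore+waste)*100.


12.1166%

Total material = ore + waste
= 573 + 79 = 652 tonnes
Dilution = waste / total * 100
= 79 / 652 * 100
= 0.1211656442 * 100
= 12.1166%


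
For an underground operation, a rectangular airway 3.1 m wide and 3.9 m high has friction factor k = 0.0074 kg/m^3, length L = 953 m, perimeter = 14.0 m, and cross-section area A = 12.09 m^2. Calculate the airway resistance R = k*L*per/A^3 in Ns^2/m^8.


0.0559 Ns^2/m^8

Compute the numerator:
k * L * per = 0.0074 * 953 * 14.0
= 98.7308
Compute the denominator:
A^3 = 12.09^3 = 1767.172329
Resistance:
R = 98.7308 / 1767.172329
= 0.0559 Ns^2/m^8


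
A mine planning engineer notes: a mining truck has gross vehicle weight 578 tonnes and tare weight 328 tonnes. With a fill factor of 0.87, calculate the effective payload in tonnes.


Maximum payload = gross - tare
= 578 - 328 = 250 tonnes
Effective payload = max payload * fill factor
= 250 * 0.87
= 217.5 tonnes

217.5 tonnes


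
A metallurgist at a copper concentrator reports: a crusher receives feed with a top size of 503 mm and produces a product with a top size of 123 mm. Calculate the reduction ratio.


Reduction ratio = feed size / product size
= 503 / 123
= 4.0894

4.0894


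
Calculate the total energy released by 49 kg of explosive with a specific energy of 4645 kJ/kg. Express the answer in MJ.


227.605 MJ

Energy = mass * specific_energy / 1000
= 49 * 4645 / 1000
= 227605 / 1000
= 227.605 MJ


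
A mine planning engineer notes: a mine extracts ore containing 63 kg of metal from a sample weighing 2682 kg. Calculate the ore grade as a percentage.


Ore grade = (metal mass / ore mass) * 100
= (63 / 2682) * 100
= 0.02348993289 * 100
= 2.349%

2.349%


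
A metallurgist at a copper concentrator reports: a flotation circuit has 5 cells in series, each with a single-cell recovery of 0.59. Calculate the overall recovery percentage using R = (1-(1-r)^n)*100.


Complement of single-cell recovery:
1 - r = 1 - 0.59 = 0.41
Raise to power n:
(1 - r)^5 = 0.41^5 = 0.0115856201
Overall recovery:
R = (1 - 0.0115856201) * 100
= 98.8414%

98.8414%


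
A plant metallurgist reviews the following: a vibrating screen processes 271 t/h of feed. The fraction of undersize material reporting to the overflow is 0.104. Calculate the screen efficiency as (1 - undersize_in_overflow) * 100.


89.6%

Screen efficiency = (1 - fraction of undersize in overflow) * 100
= (1 - 0.104) * 100
= 0.896 * 100
= 89.6%


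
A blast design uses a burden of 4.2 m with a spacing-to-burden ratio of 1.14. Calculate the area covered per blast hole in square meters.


20.1096 m^2

First, find the spacing:
Spacing = burden * ratio = 4.2 * 1.14
= 4.788 m
Then, calculate the area:
Area = burden * spacing = 4.2 * 4.788
= 20.1096 m^2


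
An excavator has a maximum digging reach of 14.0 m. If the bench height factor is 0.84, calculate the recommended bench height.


11.76 m

Bench height = reach * factor
= 14.0 * 0.84
= 11.76 m


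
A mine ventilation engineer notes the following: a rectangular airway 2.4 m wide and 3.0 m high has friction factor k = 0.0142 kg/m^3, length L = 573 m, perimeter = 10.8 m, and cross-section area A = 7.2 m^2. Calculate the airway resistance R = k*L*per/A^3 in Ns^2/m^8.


0.2354 Ns^2/m^8

Compute the numerator:
k * L * per = 0.0142 * 573 * 10.8
= 87.87528
Compute the denominator:
A^3 = 7.2^3 = 373.248
Resistance:
R = 87.87528 / 373.248
= 0.2354 Ns^2/m^8


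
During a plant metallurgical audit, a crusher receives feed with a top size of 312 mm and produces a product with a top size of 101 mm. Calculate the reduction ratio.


Reduction ratio = feed size / product size
= 312 / 101
= 3.0891

3.0891


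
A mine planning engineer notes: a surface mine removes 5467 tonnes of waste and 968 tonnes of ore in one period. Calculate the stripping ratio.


5.6477

Stripping ratio = waste tonnage / ore tonnage
= 5467 / 968
= 5.6477


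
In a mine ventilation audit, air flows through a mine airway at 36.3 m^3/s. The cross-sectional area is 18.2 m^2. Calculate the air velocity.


1.9945 m/s

Velocity = flow rate / cross-sectional area
= 36.3 / 18.2
= 1.9945 m/s


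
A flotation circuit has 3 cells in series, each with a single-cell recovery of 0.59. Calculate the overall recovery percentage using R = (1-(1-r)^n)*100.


93.1079%

Complement of single-cell recovery:
1 - r = 1 - 0.59 = 0.41
Raise to power n:
(1 - r)^3 = 0.41^3 = 0.068921
Overall recovery:
R = (1 - 0.068921) * 100
= 93.1079%


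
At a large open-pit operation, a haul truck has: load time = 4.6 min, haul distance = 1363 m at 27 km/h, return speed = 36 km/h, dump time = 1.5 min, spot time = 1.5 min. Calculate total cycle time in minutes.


12.9006 min

Convert haul speed to m/min: 27 * 1000/60 = 450 m/min
Haul time = 1363 / 450 = 3.028888889 min
Convert return speed to m/min: 36 * 1000/60 = 600 m/min
Return time = 1363 / 600 = 2.271666667 min
Total cycle time:
= 4.6 + 3.028888889 + 1.5 + 2.271666667 + 1.5
= 12.9006 min


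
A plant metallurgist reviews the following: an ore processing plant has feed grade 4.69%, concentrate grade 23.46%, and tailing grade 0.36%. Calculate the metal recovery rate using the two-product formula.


Using the two-product formula:
R = 100 * c * (f - t) / (f * (c - t))
Numerator = 100 * 23.46 * (4.69 - 0.36)
= 100 * 23.46 * 4.33
= 10158.18
Denominator = 4.69 * (23.46 - 0.36)
= 4.69 * 23.1
= 108.339
R = 10158.18 / 108.339
= 93.7629%

93.7629%


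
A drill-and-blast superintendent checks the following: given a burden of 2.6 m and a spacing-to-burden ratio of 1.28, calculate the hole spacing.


3.328 m

Spacing = burden * ratio
= 2.6 * 1.28
= 3.328 m


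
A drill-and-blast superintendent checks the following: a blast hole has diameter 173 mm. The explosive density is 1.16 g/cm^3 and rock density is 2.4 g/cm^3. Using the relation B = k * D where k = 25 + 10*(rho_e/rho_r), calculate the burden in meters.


First, compute k:
rho_e / rho_r = 1.16 / 2.4 = 0.4833333333
k = 25 + 10 * 0.4833333333 = 29.83333333
Then, compute burden:
B = k * D / 1000 = 29.83333333 * 173 / 1000
= 5161.166667 / 1000
= 5.1612 m

5.1612 m


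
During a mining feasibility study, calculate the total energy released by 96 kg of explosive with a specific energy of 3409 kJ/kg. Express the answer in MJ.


327.264 MJ

Energy = mass * specific_energy / 1000
= 96 * 3409 / 1000
= 327264 / 1000
= 327.264 MJ


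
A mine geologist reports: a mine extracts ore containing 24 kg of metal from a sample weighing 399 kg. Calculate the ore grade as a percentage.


Ore grade = (metal mass / ore mass) * 100
= (24 / 399) * 100
= 0.06015037594 * 100
= 6.015%

6.015%


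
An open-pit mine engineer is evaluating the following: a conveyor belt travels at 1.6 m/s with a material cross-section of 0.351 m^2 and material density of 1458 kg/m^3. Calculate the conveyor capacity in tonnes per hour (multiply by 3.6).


2947.7261 t/h

Volumetric flow = speed * area
= 1.6 * 0.351 = 0.5616 m^3/s
Mass flow = volumetric * density
= 0.5616 * 1458 = 818.8128 kg/s
Convert to t/h: multiply by 3.6
Capacity = 818.8128 * 3.6
= 2947.7261 t/h


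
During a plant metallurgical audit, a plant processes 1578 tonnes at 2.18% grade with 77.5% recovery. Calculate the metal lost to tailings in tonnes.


Total metal in feed:
= 1578 * 2.18 / 100 = 34.4004 tonnes
Metal recovered:
= 34.4004 * 77.5 / 100 = 26.66031 tonnes
Metal lost to tailings:
= 34.4004 - 26.66031
= 7.7401 tonnes

7.7401 tonnes


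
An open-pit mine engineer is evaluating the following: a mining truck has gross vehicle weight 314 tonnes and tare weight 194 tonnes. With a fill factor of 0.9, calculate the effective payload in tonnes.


108.0 tonnes

Maximum payload = gross - tare
= 314 - 194 = 120 tonnes
Effective payload = max payload * fill factor
= 120 * 0.9
= 108.0 tonnes


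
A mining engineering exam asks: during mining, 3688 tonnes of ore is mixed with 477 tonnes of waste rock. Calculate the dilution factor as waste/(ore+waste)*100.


Total material = ore + waste
= 3688 + 477 = 4165 tonnes
Dilution = waste / total * 100
= 477 / 4165 * 100
= 0.1145258103 * 100
= 11.4526%

11.4526%


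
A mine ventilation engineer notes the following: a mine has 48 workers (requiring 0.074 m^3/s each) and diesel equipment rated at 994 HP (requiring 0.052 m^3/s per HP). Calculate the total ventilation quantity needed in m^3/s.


Airflow for workers:
Q_people = 48 * 0.074 = 3.552 m^3/s
Airflow for diesel equipment:
Q_diesel = 994 * 0.052 = 51.688 m^3/s
Total ventilation:
Q_total = 3.552 + 51.688
= 55.24 m^3/s

55.24 m^3/s


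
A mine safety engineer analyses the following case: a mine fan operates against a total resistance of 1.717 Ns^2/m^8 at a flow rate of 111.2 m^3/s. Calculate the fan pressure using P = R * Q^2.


21231.4605 Pa

Compute Q^2:
Q^2 = 111.2^2 = 12365.44
Compute pressure:
P = R * Q^2 = 1.717 * 12365.44
= 21231.4605 Pa


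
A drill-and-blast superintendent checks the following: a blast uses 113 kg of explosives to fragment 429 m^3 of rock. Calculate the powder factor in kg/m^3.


Powder factor = explosive mass / rock volume
= 113 / 429
= 0.2634 kg/m^3

0.2634 kg/m^3


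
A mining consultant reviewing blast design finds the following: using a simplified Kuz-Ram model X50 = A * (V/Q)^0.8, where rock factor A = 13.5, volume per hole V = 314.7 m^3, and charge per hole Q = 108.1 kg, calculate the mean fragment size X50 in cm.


31.7388 cm

Compute V/Q:
V/Q = 314.7 / 108.1 = 2.91119334
Raise to the power 0.8:
(V/Q)^0.8 = 2.91119334^0.8 = 2.351022791
Multiply by A:
X50 = 13.5 * 2.351022791
= 31.7388 cm


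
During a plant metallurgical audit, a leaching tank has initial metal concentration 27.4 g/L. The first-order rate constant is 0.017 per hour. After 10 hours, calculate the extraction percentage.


Compute the exponent:
-k * t = -0.017 * 10 = -0.17
Remaining concentration:
C = 27.4 * exp(-0.17)
= 27.4 * 0.8436648166
= 23.11641597 g/L
Extracted = 27.4 - 23.11641597 = 4.283584025 g/L
Extraction % = 4.283584025 / 27.4 * 100
= 15.6335%

15.6335%


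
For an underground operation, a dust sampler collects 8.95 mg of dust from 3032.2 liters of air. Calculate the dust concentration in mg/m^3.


2.9517 mg/m^3

Convert liters to m^3: 1 m^3 = 1000 L
Concentration = mass / volume * 1000
= 8.95 / 3032.2 * 1000
= 0.002951652266 * 1000
= 2.9517 mg/m^3


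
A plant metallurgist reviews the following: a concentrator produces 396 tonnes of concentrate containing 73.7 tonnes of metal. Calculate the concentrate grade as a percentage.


18.6111%

Grade = (metal in concentrate / concentrate mass) * 100
= (73.7 / 396) * 100
= 0.1861111111 * 100
= 18.6111%


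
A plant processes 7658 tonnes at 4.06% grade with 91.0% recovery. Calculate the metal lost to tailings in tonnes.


Total metal in feed:
= 7658 * 4.06 / 100 = 310.9148 tonnes
Metal recovered:
= 310.9148 * 91.0 / 100 = 282.932468 tonnes
Metal lost to tailings:
= 310.9148 - 282.932468
= 27.9823 tonnes

27.9823 tonnes


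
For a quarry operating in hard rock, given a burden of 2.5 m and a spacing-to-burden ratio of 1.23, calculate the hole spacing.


Spacing = burden * ratio
= 2.5 * 1.23
= 3.075 m

3.075 m


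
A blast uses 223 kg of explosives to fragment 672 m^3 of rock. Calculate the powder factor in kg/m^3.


0.3318 kg/m^3

Powder factor = explosive mass / rock volume
= 223 / 672
= 0.3318 kg/m^3


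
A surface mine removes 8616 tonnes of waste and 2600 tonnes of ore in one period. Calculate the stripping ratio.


3.3138

Stripping ratio = waste tonnage / ore tonnage
= 8616 / 2600
= 3.3138


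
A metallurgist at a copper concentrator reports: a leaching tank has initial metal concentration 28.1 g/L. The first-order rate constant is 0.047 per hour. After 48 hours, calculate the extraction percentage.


Compute the exponent:
-k * t = -0.047 * 48 = -2.256
Remaining concentration:
C = 28.1 * exp(-2.256)
= 28.1 * 0.1047687226
= 2.944001105 g/L
Extracted = 28.1 - 2.944001105 = 25.15599889 g/L
Extraction % = 25.15599889 / 28.1 * 100
= 89.5231%

89.5231%


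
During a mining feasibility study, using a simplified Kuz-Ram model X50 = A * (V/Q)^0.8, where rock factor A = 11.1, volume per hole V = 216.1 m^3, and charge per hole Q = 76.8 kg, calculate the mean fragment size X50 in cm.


Compute V/Q:
V/Q = 216.1 / 76.8 = 2.813802083
Raise to the power 0.8:
(V/Q)^0.8 = 2.813802083^0.8 = 2.287888406
Multiply by A:
X50 = 11.1 * 2.287888406
= 25.3956 cm

25.3956 cm


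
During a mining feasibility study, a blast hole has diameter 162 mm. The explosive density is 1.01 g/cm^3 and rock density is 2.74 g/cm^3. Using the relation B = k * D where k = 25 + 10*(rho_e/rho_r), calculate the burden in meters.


4.6472 m

First, compute k:
rho_e / rho_r = 1.01 / 2.74 = 0.3686131387
k = 25 + 10 * 0.3686131387 = 28.68613139
Then, compute burden:
B = k * D / 1000 = 28.68613139 * 162 / 1000
= 4647.153285 / 1000
= 4.6472 m


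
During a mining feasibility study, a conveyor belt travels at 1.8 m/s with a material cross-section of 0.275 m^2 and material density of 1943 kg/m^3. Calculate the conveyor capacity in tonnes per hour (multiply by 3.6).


Volumetric flow = speed * area
= 1.8 * 0.275 = 0.495 m^3/s
Mass flow = volumetric * density
= 0.495 * 1943 = 961.785 kg/s
Convert to t/h: multiply by 3.6
Capacity = 961.785 * 3.6
= 3462.426 t/h

3462.426 t/h


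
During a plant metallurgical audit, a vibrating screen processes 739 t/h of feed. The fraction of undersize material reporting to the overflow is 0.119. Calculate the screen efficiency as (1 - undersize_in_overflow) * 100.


88.1%

Screen efficiency = (1 - fraction of undersize in overflow) * 100
= (1 - 0.119) * 100
= 0.881 * 100
= 88.1%


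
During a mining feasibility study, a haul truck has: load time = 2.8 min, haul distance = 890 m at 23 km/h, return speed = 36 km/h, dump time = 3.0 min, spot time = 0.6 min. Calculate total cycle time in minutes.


10.2051 min

Convert haul speed to m/min: 23 * 1000/60 = 383.3333333 m/min
Haul time = 890 / 383.3333333 = 2.32173913 min
Convert return speed to m/min: 36 * 1000/60 = 600 m/min
Return time = 890 / 600 = 1.483333333 min
Total cycle time:
= 2.8 + 2.32173913 + 3.0 + 1.483333333 + 0.6
= 10.2051 min


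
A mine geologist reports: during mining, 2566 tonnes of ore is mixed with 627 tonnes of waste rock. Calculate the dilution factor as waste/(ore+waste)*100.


Total material = ore + waste
= 2566 + 627 = 3193 tonnes
Dilution = waste / total * 100
= 627 / 3193 * 100
= 0.1963670529 * 100
= 19.6367%

19.6367%


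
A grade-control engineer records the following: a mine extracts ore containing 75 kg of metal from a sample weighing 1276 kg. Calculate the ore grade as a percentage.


5.8777%

Ore grade = (metal mass / ore mass) * 100
= (75 / 1276) * 100
= 0.05877742947 * 100
= 5.8777%


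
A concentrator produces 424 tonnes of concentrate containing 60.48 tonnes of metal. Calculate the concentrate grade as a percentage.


Grade = (metal in concentrate / concentrate mass) * 100
= (60.48 / 424) * 100
= 0.1426415094 * 100
= 14.2642%

14.2642%


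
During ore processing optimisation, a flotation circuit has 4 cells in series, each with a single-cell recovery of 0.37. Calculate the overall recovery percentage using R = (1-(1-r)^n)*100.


84.247%

Complement of single-cell recovery:
1 - r = 1 - 0.37 = 0.63
Raise to power n:
(1 - r)^4 = 0.63^4 = 0.15752961
Overall recovery:
R = (1 - 0.15752961) * 100
= 84.247%


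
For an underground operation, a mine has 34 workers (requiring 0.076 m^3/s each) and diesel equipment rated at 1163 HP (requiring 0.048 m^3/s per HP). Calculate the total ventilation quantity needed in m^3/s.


58.408 m^3/s

Airflow for workers:
Q_people = 34 * 0.076 = 2.584 m^3/s
Airflow for diesel equipment:
Q_diesel = 1163 * 0.048 = 55.824 m^3/s
Total ventilation:
Q_total = 2.584 + 55.824
= 58.408 m^3/s


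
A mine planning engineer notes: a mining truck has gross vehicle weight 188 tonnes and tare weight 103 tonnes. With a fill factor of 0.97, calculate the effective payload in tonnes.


Maximum payload = gross - tare
= 188 - 103 = 85 tonnes
Effective payload = max payload * fill factor
= 85 * 0.97
= 82.45 tonnes

82.45 tonnes


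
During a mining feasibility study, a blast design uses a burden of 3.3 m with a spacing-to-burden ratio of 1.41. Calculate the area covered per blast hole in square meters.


15.3549 m^2

First, find the spacing:
Spacing = burden * ratio = 3.3 * 1.41
= 4.653 m
Then, calculate the area:
Area = burden * spacing = 3.3 * 4.653
= 15.3549 m^2


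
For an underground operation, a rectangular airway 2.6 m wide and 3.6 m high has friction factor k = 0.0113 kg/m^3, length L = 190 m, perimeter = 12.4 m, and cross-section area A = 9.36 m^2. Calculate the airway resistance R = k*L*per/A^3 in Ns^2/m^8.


Compute the numerator:
k * L * per = 0.0113 * 190 * 12.4
= 26.6228
Compute the denominator:
A^3 = 9.36^3 = 820.025856
Resistance:
R = 26.6228 / 820.025856
= 0.0325 Ns^2/m^8

0.0325 Ns^2/m^8


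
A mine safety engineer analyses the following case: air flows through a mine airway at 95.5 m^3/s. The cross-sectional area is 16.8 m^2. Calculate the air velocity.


5.6845 m/s

Velocity = flow rate / cross-sectional area
= 95.5 / 16.8
= 5.6845 m/s


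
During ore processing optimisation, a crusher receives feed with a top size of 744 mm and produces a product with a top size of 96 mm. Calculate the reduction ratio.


Reduction ratio = feed size / product size
= 744 / 96
= 7.75

7.75


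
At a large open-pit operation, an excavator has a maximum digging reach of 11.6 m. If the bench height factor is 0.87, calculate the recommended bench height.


10.092 m

Bench height = reach * factor
= 11.6 * 0.87
= 10.092 m


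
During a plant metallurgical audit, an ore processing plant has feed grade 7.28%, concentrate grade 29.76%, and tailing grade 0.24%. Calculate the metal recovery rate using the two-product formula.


97.4895%

Using the two-product formula:
R = 100 * c * (f - t) / (f * (c - t))
Numerator = 100 * 29.76 * (7.28 - 0.24)
= 100 * 29.76 * 7.04
= 20951.04
Denominator = 7.28 * (29.76 - 0.24)
= 7.28 * 29.52
= 214.9056
R = 20951.04 / 214.9056
= 97.4895%


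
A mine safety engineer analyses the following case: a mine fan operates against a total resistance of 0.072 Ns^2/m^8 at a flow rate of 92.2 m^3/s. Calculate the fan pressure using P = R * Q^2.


Compute Q^2:
Q^2 = 92.2^2 = 8500.84
Compute pressure:
P = R * Q^2 = 0.072 * 8500.84
= 612.0605 Pa

612.0605 Pa


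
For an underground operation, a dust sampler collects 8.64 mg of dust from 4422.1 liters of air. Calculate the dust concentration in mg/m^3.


Convert liters to m^3: 1 m^3 = 1000 L
Concentration = mass / volume * 1000
= 8.64 / 4422.1 * 1000
= 0.001953822844 * 1000
= 1.9538 mg/m^3

1.9538 mg/m^3


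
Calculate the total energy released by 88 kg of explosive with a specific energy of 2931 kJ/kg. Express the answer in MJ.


257.928 MJ

Energy = mass * specific_energy / 1000
= 88 * 2931 / 1000
= 257928 / 1000
= 257.928 MJ


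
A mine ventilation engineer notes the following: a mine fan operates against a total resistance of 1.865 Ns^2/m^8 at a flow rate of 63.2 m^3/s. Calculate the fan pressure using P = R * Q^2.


7449.2576 Pa

Compute Q^2:
Q^2 = 63.2^2 = 3994.24
Compute pressure:
P = R * Q^2 = 1.865 * 3994.24
= 7449.2576 Pa


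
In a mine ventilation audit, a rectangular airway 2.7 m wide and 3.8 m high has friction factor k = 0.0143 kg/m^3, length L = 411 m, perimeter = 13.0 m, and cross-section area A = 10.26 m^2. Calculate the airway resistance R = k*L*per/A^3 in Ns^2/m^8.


0.0707 Ns^2/m^8

Compute the numerator:
k * L * per = 0.0143 * 411 * 13.0
= 76.4049
Compute the denominator:
A^3 = 10.26^3 = 1080.045576
Resistance:
R = 76.4049 / 1080.045576
= 0.0707 Ns^2/m^8


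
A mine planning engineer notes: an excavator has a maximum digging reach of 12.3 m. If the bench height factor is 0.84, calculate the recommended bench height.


10.332 m

Bench height = reach * factor
= 12.3 * 0.84
= 10.332 m


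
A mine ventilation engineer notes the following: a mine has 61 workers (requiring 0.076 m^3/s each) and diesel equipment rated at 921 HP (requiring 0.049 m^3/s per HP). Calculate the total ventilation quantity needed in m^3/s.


49.765 m^3/s

Airflow for workers:
Q_people = 61 * 0.076 = 4.636 m^3/s
Airflow for diesel equipment:
Q_diesel = 921 * 0.049 = 45.129 m^3/s
Total ventilation:
Q_total = 4.636 + 45.129
= 49.765 m^3/s


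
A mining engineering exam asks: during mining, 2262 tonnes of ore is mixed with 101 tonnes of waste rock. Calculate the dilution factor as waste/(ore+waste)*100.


4.2742%

Total material = ore + waste
= 2262 + 101 = 2363 tonnes
Dilution = waste / total * 100
= 101 / 2363 * 100
= 0.04274227677 * 100
= 4.2742%


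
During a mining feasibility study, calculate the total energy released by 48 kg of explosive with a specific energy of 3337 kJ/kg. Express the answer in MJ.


Energy = mass * specific_energy / 1000
= 48 * 3337 / 1000
= 160176 / 1000
= 160.176 MJ

160.176 MJ


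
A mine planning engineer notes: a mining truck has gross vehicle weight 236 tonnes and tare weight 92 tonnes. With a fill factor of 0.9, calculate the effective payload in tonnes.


129.6 tonnes

Maximum payload = gross - tare
= 236 - 92 = 144 tonnes
Effective payload = max payload * fill factor
= 144 * 0.9
= 129.6 tonnes


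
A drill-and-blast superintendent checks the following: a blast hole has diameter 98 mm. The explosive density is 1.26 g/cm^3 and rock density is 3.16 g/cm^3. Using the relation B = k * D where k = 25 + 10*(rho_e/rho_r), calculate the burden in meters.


First, compute k:
rho_e / rho_r = 1.26 / 3.16 = 0.3987341772
k = 25 + 10 * 0.3987341772 = 28.98734177
Then, compute burden:
B = k * D / 1000 = 28.98734177 * 98 / 1000
= 2840.759494 / 1000
= 2.8408 m

2.8408 m


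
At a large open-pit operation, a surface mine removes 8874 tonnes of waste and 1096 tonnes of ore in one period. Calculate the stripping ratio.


8.0967

Stripping ratio = waste tonnage / ore tonnage
= 8874 / 1096
= 8.0967


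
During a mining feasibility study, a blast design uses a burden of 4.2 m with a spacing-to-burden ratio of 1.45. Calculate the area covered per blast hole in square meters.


25.578 m^2

First, find the spacing:
Spacing = burden * ratio = 4.2 * 1.45
= 6.09 m
Then, calculate the area:
Area = burden * spacing = 4.2 * 6.09
= 25.578 m^2


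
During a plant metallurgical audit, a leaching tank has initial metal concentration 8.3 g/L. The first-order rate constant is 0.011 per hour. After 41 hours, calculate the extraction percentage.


36.3009%

Compute the exponent:
-k * t = -0.011 * 41 = -0.451
Remaining concentration:
C = 8.3 * exp(-0.451)
= 8.3 * 0.6369908422
= 5.28702399 g/L
Extracted = 8.3 - 5.28702399 = 3.01297601 g/L
Extraction % = 3.01297601 / 8.3 * 100
= 36.3009%


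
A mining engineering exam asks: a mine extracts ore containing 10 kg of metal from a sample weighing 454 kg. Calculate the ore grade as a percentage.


2.2026%

Ore grade = (metal mass / ore mass) * 100
= (10 / 454) * 100
= 0.02202643172 * 100
= 2.2026%


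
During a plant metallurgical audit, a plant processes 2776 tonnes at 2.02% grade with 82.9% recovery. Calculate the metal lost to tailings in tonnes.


9.5889 tonnes

Total metal in feed:
= 2776 * 2.02 / 100 = 56.0752 tonnes
Metal recovered:
= 56.0752 * 82.9 / 100 = 46.4863408 tonnes
Metal lost to tailings:
= 56.0752 - 46.4863408
= 9.5889 tonnes


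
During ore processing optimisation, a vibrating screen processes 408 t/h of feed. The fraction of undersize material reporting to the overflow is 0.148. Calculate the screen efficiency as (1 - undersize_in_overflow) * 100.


Screen efficiency = (1 - fraction of undersize in overflow) * 100
= (1 - 0.148) * 100
= 0.852 * 100
= 85.2%

85.2%


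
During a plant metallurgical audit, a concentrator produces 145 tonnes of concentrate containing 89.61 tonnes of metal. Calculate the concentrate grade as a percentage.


Grade = (metal in concentrate / concentrate mass) * 100
= (89.61 / 145) * 100
= 0.618 * 100
= 61.8%

61.8%


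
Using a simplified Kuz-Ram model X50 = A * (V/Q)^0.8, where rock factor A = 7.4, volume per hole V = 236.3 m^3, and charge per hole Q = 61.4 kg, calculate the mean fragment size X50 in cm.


Compute V/Q:
V/Q = 236.3 / 61.4 = 3.848534202
Raise to the power 0.8:
(V/Q)^0.8 = 3.848534202^0.8 = 2.939248332
Multiply by A:
X50 = 7.4 * 2.939248332
= 21.7504 cm

21.7504 cm


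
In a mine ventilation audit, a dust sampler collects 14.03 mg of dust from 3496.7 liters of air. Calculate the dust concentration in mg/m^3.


Convert liters to m^3: 1 m^3 = 1000 L
Concentration = mass / volume * 1000
= 14.03 / 3496.7 * 1000
= 0.004012354506 * 1000
= 4.0124 mg/m^3

4.0124 mg/m^3


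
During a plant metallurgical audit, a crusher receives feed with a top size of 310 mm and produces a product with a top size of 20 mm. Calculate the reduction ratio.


15.5

Reduction ratio = feed size / product size
= 310 / 20
= 15.5


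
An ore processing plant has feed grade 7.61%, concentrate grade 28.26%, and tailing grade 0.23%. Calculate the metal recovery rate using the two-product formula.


Using the two-product formula:
R = 100 * c * (f - t) / (f * (c - t))
Numerator = 100 * 28.26 * (7.61 - 0.23)
= 100 * 28.26 * 7.38
= 20855.88
Denominator = 7.61 * (28.26 - 0.23)
= 7.61 * 28.03
= 213.3083
R = 20855.88 / 213.3083
= 97.7734%

97.7734%


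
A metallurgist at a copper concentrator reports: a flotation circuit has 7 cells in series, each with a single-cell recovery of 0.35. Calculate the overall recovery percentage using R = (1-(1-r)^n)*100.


95.0978%

Complement of single-cell recovery:
1 - r = 1 - 0.35 = 0.65
Raise to power n:
(1 - r)^7 = 0.65^7 = 0.04902227891
Overall recovery:
R = (1 - 0.04902227891) * 100
= 95.0978%


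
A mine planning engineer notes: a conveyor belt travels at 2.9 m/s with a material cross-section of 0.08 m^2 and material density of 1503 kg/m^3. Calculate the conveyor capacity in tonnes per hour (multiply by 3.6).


1255.3056 t/h

Volumetric flow = speed * area
= 2.9 * 0.08 = 0.232 m^3/s
Mass flow = volumetric * density
= 0.232 * 1503 = 348.696 kg/s
Convert to t/h: multiply by 3.6
Capacity = 348.696 * 3.6
= 1255.3056 t/h


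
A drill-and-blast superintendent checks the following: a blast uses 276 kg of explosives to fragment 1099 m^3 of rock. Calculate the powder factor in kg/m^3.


Powder factor = explosive mass / rock volume
= 276 / 1099
= 0.2511 kg/m^3

0.2511 kg/m^3


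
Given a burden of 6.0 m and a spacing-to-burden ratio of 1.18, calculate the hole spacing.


7.08 m

Spacing = burden * ratio
= 6.0 * 1.18
= 7.08 m


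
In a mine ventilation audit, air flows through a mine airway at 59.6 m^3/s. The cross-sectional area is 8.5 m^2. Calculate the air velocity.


Velocity = flow rate / cross-sectional area
= 59.6 / 8.5
= 7.0118 m/s

7.0118 m/s


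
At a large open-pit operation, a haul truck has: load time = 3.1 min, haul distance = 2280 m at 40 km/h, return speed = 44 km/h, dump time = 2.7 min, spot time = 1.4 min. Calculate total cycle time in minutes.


Convert haul speed to m/min: 40 * 1000/60 = 666.6666667 m/min
Haul time = 2280 / 666.6666667 = 3.42 min
Convert return speed to m/min: 44 * 1000/60 = 733.3333333 m/min
Return time = 2280 / 733.3333333 = 3.109090909 min
Total cycle time:
= 3.1 + 3.42 + 2.7 + 3.109090909 + 1.4
= 13.7291 min

13.7291 min


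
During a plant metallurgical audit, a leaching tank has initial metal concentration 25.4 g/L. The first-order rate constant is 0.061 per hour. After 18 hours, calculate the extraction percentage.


66.6463%

Compute the exponent:
-k * t = -0.061 * 18 = -1.098
Remaining concentration:
C = 25.4 * exp(-1.098)
= 25.4 * 0.3335374921
= 8.471852298 g/L
Extracted = 25.4 - 8.471852298 = 16.9281477 g/L
Extraction % = 16.9281477 / 25.4 * 100
= 66.6463%
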